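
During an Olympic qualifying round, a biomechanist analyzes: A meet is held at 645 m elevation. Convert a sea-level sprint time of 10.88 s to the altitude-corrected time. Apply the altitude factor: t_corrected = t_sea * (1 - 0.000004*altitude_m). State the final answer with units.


Correction factor = 1 - 0.000004 * 645 = 0.99742
t_corrected = t_sea * factor = 10.88 * 0.99742
t_corrected = 10.8519 s

10.8519 s


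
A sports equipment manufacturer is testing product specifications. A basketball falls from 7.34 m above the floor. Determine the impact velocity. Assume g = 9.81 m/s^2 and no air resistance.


v = sqrt(2 * g * h)
v = sqrt(2 * 9.81 * 7.34)
v = sqrt(144.0108) = 12.0004 m/s

12.0004 m/s


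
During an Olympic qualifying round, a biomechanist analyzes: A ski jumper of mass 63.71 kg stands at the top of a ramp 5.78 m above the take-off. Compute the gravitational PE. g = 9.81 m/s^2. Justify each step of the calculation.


PE = m * g * h
PE = 63.71 * 9.81 * 5.78
PE = 624.9951 * 5.78 = 3612.4717 J

3612.4717 J


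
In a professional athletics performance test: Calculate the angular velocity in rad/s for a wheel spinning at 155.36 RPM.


omega = RPM * 2 * pi / 60
omega = 155.36 * 2 * 3.14159 / 60
omega = 976.1557 / 60 = 16.2693 rad/s

16.2693 rad/s


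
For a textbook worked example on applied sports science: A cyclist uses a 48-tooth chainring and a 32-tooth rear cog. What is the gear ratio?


GR = front_teeth / rear_teeth
GR = 48 / 32
GR = 1.5

1.5


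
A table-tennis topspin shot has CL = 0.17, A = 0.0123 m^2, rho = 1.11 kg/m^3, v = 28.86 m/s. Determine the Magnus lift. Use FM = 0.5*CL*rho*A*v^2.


FM = 0.5 * CL * rho * A * v^2
FM = 0.5 * 0.17 * 1.11 * 0.0123 * 28.86^2
v^2 = 832.8996
FM = 0.5 * 0.17 * 1.11 * 0.0123 * 832.8996 = 0.9666 N

0.9666 N


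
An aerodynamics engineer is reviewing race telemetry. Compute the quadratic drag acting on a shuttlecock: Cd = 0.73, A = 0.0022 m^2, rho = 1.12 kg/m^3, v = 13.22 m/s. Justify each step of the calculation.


Fd = 0.5 * Cd * rho * A * v^2
Fd = 0.5 * 0.73 * 1.12 * 0.0022 * 13.22^2
v^2 = 174.7684
Fd = 0.5 * 0.73 * 1.12 * 0.0022 * 174.7684 = 0.1572 N

0.1572 N


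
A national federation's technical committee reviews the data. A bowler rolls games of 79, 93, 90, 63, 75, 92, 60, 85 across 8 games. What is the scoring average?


Average = sum / n
Sum = 637
Average = 637 / 8 = 79.625

79.625


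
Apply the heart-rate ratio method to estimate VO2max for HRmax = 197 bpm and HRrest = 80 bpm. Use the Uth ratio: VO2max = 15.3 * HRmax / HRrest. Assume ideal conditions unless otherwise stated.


VO2max = 15.3 * HRmax / HRrest
VO2max = 15.3 * 197 / 80
VO2max = 3014.1 / 80 = 37.6763 mL/kg/min

37.6763 mL/kg/min


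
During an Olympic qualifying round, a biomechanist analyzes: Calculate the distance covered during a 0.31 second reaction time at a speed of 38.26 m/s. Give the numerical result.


d = v * t
d = 38.26 * 0.31
d = 11.8606 m

11.8606 m


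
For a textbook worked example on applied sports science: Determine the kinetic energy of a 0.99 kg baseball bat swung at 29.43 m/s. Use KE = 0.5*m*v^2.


KE = 0.5 * m * v^2
KE = 0.5 * 0.99 * 29.43^2
KE = 0.5 * 0.99 * 866.1249 = 428.7318 J

428.7318 J


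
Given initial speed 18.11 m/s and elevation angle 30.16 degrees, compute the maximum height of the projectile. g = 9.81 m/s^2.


H = (v*sin(theta))^2 / (2*g)
vy = v*sin(theta) = 18.11 * sin(30.16 deg) = 9.0988 m/s
H = vy^2 / (2*g) = 82.7875 / (2*9.81)
H = 82.7875 / 19.62 = 4.2195 m

4.2195 m


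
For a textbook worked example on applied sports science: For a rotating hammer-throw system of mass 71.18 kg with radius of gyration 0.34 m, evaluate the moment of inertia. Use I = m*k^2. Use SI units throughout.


I = m * k^2
I = 71.18 * 0.34^2
I = 71.18 * 0.1156 = 8.2284 kg*m^2

8.2284 kg*m^2


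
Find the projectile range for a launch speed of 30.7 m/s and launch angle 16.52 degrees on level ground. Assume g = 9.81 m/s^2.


R = v^2 * sin(2*theta) / g
Convert angle to radians: theta = 16.52 deg = 0.2883 rad
sin(2*theta) = sin(0.5767) = 0.5452
R = 30.7^2 * 0.5452 / 9.81
R = 942.49 * 0.5452 / 9.81 = 52.3821 m

52.3821 m


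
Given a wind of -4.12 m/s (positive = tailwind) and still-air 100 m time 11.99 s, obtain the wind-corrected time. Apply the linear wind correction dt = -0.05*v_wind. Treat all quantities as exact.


dt = -0.05 * v_wind = -0.05 * -4.12 = 0.206 s
t_corrected = t_still + dt = 11.99 + (0.206)
t_corrected = 12.196 s

12.196 s


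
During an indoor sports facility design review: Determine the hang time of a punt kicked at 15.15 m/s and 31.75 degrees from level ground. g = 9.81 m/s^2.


T = 2*v*sin(theta)/g
sin(theta) = sin(31.75 deg) = 0.5262
T = 2*15.15*0.5262 / 9.81
T = 15.9443 / 9.81 = 1.6253 s

1.6253 s


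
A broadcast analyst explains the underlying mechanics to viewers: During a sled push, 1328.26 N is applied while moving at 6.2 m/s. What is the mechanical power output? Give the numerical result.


P = F * v
P = 1328.26 * 6.2
P = 8235.212 W

8235.212 W


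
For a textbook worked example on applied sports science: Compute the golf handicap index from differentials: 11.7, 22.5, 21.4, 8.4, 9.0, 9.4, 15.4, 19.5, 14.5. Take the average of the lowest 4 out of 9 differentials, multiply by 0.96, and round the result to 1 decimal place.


All differentials: 11.7, 22.5, 21.4, 8.4, 9.0, 9.4, 15.4, 19.5, 14.5
Sorted: 8.4, 9.0, 9.4, 11.7, 14.5, 15.4, 19.5, 21.4, 22.5
Best 4: 8.4, 9.0, 9.4, 11.7
Average of best = 38.5 / 4 = 9.625
Raw index = 9.625 * 0.96 = 9.24
Handicap index = round(9.24, 1) = 9.2

9.2


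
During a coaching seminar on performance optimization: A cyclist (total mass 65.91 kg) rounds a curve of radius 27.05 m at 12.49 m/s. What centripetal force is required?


Fc = m * v^2 / r
v^2 = 12.49^2 = 156.0001
Fc = 65.91 * 156.0001 / 27.05
Fc = 10281.9666 / 27.05 = 380.1097 N

380.1097 N


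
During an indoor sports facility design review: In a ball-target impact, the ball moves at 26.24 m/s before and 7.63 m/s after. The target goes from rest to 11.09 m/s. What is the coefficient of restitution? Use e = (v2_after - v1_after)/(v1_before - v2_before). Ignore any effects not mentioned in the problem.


e = (v2_after - v1_after) / (v1_before - v2_before)
Numerator = 11.09 - 7.63 = 3.46
Denominator = 26.24 - 0 = 26.24
e = 3.46 / 26.24 = 0.1319

0.1319


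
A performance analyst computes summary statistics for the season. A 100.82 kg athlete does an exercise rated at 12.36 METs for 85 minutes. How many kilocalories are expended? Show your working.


kcal = MET * mass * time_hr
Convert time: 85 min = 1.4167 hr
kcal = 12.36 * 100.82 * 1.4167
kcal = 1765.3582 kcal

1765.3582 kcal


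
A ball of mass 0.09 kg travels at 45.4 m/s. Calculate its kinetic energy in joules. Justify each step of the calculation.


KE = 0.5 * m * v^2
KE = 0.5 * 0.09 * 45.4^2
KE = 0.5 * 0.09 * 2061.16 = 92.7522 J

92.7522 J


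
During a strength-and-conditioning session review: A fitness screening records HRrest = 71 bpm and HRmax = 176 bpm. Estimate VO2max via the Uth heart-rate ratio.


VO2max = 15.3 * HRmax / HRrest
VO2max = 15.3 * 176 / 71
VO2max = 2692.8 / 71 = 37.9268 mL/kg/min

37.9268 mL/kg/min


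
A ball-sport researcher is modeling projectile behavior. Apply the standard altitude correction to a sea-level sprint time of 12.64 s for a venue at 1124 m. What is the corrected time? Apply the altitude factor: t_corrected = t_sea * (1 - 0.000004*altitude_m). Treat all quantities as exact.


Correction factor = 1 - 0.000004 * 1124 = 0.995504
t_corrected = t_sea * factor = 12.64 * 0.995504
t_corrected = 12.5832 s

12.5832 s


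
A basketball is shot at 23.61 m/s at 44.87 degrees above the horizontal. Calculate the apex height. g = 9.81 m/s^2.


H = (v*sin(theta))^2 / (2*g)
vy = v*sin(theta) = 23.61 * sin(44.87 deg) = 16.6569 m/s
H = vy^2 / (2*g) = 277.4513 / (2*9.81)
H = 277.4513 / 19.62 = 14.1412 m

14.1412 m


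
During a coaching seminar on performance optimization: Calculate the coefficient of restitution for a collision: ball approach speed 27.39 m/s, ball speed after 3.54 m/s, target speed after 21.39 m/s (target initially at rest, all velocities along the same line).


e = (v2_after - v1_after) / (v1_before - v2_before)
Numerator = 21.39 - 3.54 = 17.85
Denominator = 27.39 - 0 = 27.39
e = 17.85 / 27.39 = 0.6517

0.6517


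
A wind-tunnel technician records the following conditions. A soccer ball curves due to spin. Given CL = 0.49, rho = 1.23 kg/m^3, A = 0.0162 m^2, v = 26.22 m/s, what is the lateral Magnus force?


FM = 0.5 * CL * rho * A * v^2
FM = 0.5 * 0.49 * 1.23 * 0.0162 * 26.22^2
v^2 = 687.4884
FM = 0.5 * 0.49 * 1.23 * 0.0162 * 687.4884 = 3.3562 N

3.3562 N


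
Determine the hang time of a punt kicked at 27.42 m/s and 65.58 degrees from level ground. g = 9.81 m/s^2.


T = 2*v*sin(theta)/g
sin(theta) = sin(65.58 deg) = 0.9105
T = 2*27.42*0.9105 / 9.81
T = 49.934 / 9.81 = 5.0901 s

5.0901 s


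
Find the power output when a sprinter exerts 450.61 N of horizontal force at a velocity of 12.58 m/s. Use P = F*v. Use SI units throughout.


P = F * v
P = 450.61 * 12.58
P = 5668.6738 W

5668.6738 W


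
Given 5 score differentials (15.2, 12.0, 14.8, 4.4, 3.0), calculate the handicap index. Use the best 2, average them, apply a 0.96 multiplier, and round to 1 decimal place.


All differentials: 15.2, 12.0, 14.8, 4.4, 3.0
Sorted: 3.0, 4.4, 12.0, 14.8, 15.2
Best 2: 3.0, 4.4
Average of best = 7.4 / 2 = 3.7
Raw index = 3.7 * 0.96 = 3.552
Handicap index = round(3.552, 1) = 3.6

3.6


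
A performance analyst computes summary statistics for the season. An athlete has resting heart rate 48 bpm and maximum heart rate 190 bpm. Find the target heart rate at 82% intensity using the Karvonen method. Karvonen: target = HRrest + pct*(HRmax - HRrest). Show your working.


Target = HRrest + pct*(HRmax - HRrest)
Heart rate reserve = HRmax - HRrest = 190 - 48 = 142 bpm
Fraction = 82% = 0.82
Target = 48 + 0.82 * 142
Target = 48 + 116.44 = 164.44 bpm

164.44 bpm


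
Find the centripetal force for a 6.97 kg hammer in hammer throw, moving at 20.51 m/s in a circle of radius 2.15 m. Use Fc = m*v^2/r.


Fc = m * v^2 / r
v^2 = 20.51^2 = 420.6601
Fc = 6.97 * 420.6601 / 2.15
Fc = 2932.0009 / 2.15 = 1363.7213 N

1363.7213 N


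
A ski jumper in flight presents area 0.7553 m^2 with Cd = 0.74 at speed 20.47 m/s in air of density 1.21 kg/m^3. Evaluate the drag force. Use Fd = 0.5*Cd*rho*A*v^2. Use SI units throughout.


Fd = 0.5 * Cd * rho * A * v^2
Fd = 0.5 * 0.74 * 1.21 * 0.7553 * 20.47^2
v^2 = 419.0209
Fd = 0.5 * 0.74 * 1.21 * 0.7553 * 419.0209 = 141.691 N

141.691 N


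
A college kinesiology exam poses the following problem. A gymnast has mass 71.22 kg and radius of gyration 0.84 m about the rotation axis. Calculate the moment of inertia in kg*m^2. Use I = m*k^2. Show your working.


I = m * k^2
I = 71.22 * 0.84^2
I = 71.22 * 0.7056 = 50.2528 kg*m^2

50.2528 kg*m^2


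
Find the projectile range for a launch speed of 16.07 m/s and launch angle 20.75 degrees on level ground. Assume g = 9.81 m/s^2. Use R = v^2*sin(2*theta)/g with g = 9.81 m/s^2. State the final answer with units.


R = v^2 * sin(2*theta) / g
Convert angle to radians: theta = 20.75 deg = 0.3622 rad
sin(2*theta) = sin(0.7243) = 0.6626
R = 16.07^2 * 0.6626 / 9.81
R = 258.2449 * 0.6626 / 9.81 = 17.4432 m

17.4432 m


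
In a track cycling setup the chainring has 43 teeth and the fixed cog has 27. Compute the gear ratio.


GR = front_teeth / rear_teeth
GR = 43 / 27
GR = 1.5926

1.5926


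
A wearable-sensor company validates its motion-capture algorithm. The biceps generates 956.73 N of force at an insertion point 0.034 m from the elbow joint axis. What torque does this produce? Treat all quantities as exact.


tau = F * d
tau = 956.73 * 0.034
tau = 32.5288 N*m

32.5288 N*m


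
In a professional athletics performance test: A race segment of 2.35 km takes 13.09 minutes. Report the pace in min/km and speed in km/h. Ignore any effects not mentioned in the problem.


Pace = time / distance = 13.09 min / 2.35 km = 5.5702 min/km
Speed = distance / time_in_hours = 2.35 / 0.2182 hr
Speed = 10.7716 km/h

5.5702 min/km, 10.7716 km/h


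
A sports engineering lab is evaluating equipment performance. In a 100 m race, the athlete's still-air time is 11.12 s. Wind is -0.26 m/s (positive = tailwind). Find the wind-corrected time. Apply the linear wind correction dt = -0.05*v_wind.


dt = -0.05 * v_wind = -0.05 * -0.26 = 0.013 s
t_corrected = t_still + dt = 11.12 + (0.013)
t_corrected = 11.133 s

11.133 s


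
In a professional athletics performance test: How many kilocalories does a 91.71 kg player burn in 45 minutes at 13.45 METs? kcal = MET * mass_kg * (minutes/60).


kcal = MET * mass * time_hr
Convert time: 45 min = 0.75 hr
kcal = 13.45 * 91.71 * 0.75
kcal = 925.1246 kcal

925.1246 kcal


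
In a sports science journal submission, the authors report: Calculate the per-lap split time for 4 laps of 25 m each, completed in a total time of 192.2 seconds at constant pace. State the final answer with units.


Split time = total_time / n_laps = 192.2 / 4
Split time = 48.05 s per lap

48.05 s


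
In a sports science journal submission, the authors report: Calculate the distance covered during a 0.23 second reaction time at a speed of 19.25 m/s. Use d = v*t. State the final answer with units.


d = v * t
d = 19.25 * 0.23
d = 4.4275 m

4.4275 m


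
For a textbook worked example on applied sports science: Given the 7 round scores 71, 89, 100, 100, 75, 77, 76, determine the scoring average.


Average = sum / n
Sum = 588
Average = 588 / 7 = 84

84


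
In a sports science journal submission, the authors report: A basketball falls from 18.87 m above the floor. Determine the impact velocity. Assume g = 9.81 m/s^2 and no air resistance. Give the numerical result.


v = sqrt(2 * g * h)
v = sqrt(2 * 9.81 * 18.87)
v = sqrt(370.2294) = 19.2413 m/s

19.2413 m/s


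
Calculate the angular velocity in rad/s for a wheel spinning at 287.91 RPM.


omega = RPM * 2 * pi / 60
omega = 287.91 * 2 * 3.14159 / 60
omega = 1808.9919 / 60 = 30.1499 rad/s

30.1499 rad/s


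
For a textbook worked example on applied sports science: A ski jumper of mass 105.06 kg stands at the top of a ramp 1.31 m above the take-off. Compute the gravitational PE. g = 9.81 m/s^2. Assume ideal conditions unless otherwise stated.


PE = m * g * h
PE = 105.06 * 9.81 * 1.31
PE = 1030.6386 * 1.31 = 1350.1366 J

1350.1366 J


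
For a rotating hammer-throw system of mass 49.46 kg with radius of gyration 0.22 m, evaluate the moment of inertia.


I = m * k^2
I = 49.46 * 0.22^2
I = 49.46 * 0.0484 = 2.3939 kg*m^2

2.3939 kg*m^2


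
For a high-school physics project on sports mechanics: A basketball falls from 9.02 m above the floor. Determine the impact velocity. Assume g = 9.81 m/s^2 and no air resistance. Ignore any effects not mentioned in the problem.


v = sqrt(2 * g * h)
v = sqrt(2 * 9.81 * 9.02)
v = sqrt(176.9724) = 13.3031 m/s

13.3031 m/s


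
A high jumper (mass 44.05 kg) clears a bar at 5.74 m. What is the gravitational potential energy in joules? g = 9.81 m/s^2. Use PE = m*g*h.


PE = m * g * h
PE = 44.05 * 9.81 * 5.74
PE = 432.1305 * 5.74 = 2480.4291 J

2480.4291 J


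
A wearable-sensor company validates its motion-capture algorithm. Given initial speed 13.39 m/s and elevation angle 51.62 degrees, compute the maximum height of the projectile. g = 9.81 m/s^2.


H = (v*sin(theta))^2 / (2*g)
vy = v*sin(theta) = 13.39 * sin(51.62 deg) = 10.4966 m/s
H = vy^2 / (2*g) = 110.1777 / (2*9.81)
H = 110.1777 / 19.62 = 5.6156 m

5.6156 m


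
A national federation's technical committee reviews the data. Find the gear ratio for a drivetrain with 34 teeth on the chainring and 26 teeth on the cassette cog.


GR = front_teeth / rear_teeth
GR = 34 / 26
GR = 1.3077

1.3077


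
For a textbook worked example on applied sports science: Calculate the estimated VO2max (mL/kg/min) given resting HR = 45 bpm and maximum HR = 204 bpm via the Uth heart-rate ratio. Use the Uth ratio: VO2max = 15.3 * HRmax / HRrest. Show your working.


VO2max = 15.3 * HRmax / HRrest
VO2max = 15.3 * 204 / 45
VO2max = 3121.2 / 45 = 69.36 mL/kg/min

69.36 mL/kg/min


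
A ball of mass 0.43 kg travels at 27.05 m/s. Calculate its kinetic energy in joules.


KE = 0.5 * m * v^2
KE = 0.5 * 0.43 * 27.05^2
KE = 0.5 * 0.43 * 731.7025 = 157.316 J

157.316 J


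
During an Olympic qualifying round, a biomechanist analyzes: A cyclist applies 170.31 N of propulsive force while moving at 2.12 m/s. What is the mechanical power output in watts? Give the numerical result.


P = F * v
P = 170.31 * 2.12
P = 361.0572 W

361.0572 W


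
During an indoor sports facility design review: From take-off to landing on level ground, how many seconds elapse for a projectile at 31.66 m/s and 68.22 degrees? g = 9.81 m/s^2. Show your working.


T = 2*v*sin(theta)/g
sin(theta) = sin(68.22 deg) = 0.9286
T = 2*31.66*0.9286 / 9.81
T = 58.7999 / 9.81 = 5.9939 s

5.9939 s


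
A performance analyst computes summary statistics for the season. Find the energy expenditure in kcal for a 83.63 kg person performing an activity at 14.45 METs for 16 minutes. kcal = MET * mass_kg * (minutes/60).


kcal = MET * mass * time_hr
Convert time: 16 min = 0.2667 hr
kcal = 14.45 * 83.63 * 0.2667
kcal = 322.2543 kcal

322.2543 kcal


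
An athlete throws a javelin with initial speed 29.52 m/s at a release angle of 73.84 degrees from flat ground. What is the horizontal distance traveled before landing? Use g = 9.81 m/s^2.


R = v^2 * sin(2*theta) / g
Convert angle to radians: theta = 73.84 deg = 1.2888 rad
sin(2*theta) = sin(2.5775) = 0.5346
R = 29.52^2 * 0.5346 / 9.81
R = 871.4304 * 0.5346 / 9.81 = 47.4932 m

47.4932 m


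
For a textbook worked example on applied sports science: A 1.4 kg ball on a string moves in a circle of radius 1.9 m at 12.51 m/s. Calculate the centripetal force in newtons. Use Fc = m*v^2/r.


Fc = m * v^2 / r
v^2 = 12.51^2 = 156.5001
Fc = 1.4 * 156.5001 / 1.9
Fc = 219.1001 / 1.9 = 115.3159 N

115.3159 N


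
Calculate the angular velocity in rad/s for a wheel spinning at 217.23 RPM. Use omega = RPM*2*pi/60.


omega = RPM * 2 * pi / 60
omega = 217.23 * 2 * 3.14159 / 60
omega = 1364.8963 / 60 = 22.7483 rad/s

22.7483 rad/s


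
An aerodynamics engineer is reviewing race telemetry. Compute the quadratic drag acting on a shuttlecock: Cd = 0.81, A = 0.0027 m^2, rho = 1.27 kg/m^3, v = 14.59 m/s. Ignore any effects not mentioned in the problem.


Fd = 0.5 * Cd * rho * A * v^2
Fd = 0.5 * 0.81 * 1.27 * 0.0027 * 14.59^2
v^2 = 212.8681
Fd = 0.5 * 0.81 * 1.27 * 0.0027 * 212.8681 = 0.2956 N

0.2956 N


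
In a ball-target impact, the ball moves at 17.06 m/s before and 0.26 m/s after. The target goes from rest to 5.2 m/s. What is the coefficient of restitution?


e = (v2_after - v1_after) / (v1_before - v2_before)
Numerator = 5.2 - 0.26 = 4.94
Denominator = 17.06 - 0 = 17.06
e = 4.94 / 17.06 = 0.2896

0.2896


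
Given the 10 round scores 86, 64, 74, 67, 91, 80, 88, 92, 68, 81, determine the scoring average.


Average = sum / n
Sum = 791
Average = 791 / 10 = 79.1

79.1


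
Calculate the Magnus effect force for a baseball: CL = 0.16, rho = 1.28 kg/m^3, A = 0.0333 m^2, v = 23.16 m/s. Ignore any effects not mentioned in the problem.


FM = 0.5 * CL * rho * A * v^2
FM = 0.5 * 0.16 * 1.28 * 0.0333 * 23.16^2
v^2 = 536.3856
FM = 0.5 * 0.16 * 1.28 * 0.0333 * 536.3856 = 1.829 N

1.829 N


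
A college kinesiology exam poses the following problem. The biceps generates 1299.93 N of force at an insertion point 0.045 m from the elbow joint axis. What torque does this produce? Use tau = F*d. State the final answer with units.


tau = F * d
tau = 1299.93 * 0.045
tau = 58.4969 N*m

58.4969 N*m


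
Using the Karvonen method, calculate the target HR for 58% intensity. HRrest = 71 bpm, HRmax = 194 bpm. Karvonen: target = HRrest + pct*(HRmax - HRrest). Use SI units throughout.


Target = HRrest + pct*(HRmax - HRrest)
Heart rate reserve = HRmax - HRrest = 194 - 71 = 123 bpm
Fraction = 58% = 0.58
Target = 71 + 0.58 * 123
Target = 71 + 71.34 = 142.34 bpm

142.34 bpm


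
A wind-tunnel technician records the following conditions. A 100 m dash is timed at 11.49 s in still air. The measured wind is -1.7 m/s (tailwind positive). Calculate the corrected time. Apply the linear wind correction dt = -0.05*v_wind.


dt = -0.05 * v_wind = -0.05 * -1.7 = 0.085 s
t_corrected = t_still + dt = 11.49 + (0.085)
t_corrected = 11.575 s

11.575 s


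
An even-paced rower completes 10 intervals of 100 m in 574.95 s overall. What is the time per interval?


Split time = total_time / n_laps = 574.95 / 10
Split time = 57.495 s per lap

57.495 s


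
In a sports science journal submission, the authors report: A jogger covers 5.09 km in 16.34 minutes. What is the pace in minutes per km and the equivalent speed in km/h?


Pace = time / distance = 16.34 min / 5.09 km = 3.2102 min/km
Speed = distance / time_in_hours = 5.09 / 0.2723 hr
Speed = 18.6903 km/h

3.2102 min/km, 18.6903 km/h


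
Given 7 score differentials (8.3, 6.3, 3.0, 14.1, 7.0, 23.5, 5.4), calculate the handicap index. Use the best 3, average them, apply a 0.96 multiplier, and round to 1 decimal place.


All differentials: 8.3, 6.3, 3.0, 14.1, 7.0, 23.5, 5.4
Sorted: 3.0, 5.4, 6.3, 7.0, 8.3, 14.1, 23.5
Best 3: 3.0, 5.4, 6.3
Average of best = 14.7 / 3 = 4.9
Raw index = 4.9 * 0.96 = 4.704
Handicap index = round(4.704, 1) = 4.7

4.7


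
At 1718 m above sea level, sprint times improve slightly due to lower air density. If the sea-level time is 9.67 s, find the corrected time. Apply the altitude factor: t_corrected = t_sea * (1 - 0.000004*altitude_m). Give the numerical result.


Correction factor = 1 - 0.000004 * 1718 = 0.993128
t_corrected = t_sea * factor = 9.67 * 0.993128
t_corrected = 9.6035 s

9.6035 s


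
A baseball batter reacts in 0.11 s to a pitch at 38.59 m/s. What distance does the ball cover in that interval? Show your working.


d = v * t
d = 38.59 * 0.11
d = 4.2449 m

4.2449 m


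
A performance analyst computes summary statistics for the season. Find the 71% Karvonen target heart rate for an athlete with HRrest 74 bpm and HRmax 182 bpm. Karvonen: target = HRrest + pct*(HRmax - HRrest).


Target = HRrest + pct*(HRmax - HRrest)
Heart rate reserve = HRmax - HRrest = 182 - 74 = 108 bpm
Fraction = 71% = 0.71
Target = 74 + 0.71 * 108
Target = 74 + 76.68 = 150.68 bpm

150.68 bpm


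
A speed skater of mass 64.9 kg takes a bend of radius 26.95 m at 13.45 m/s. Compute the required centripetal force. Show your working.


Fc = m * v^2 / r
v^2 = 13.45^2 = 180.9025
Fc = 64.9 * 180.9025 / 26.95
Fc = 11740.5722 / 26.95 = 435.6428 N

435.6428 N


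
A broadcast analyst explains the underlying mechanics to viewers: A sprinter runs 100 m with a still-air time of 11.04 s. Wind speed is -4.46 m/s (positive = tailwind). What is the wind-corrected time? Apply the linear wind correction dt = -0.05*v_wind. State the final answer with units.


dt = -0.05 * v_wind = -0.05 * -4.46 = 0.223 s
t_corrected = t_still + dt = 11.04 + (0.223)
t_corrected = 11.263 s

11.263 s


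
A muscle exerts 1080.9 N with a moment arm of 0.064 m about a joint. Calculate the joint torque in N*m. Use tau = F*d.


tau = F * d
tau = 1080.9 * 0.064
tau = 69.1776 N*m

69.1776 N*m


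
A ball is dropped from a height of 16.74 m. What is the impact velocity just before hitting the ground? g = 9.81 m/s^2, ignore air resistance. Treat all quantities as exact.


v = sqrt(2 * g * h)
v = sqrt(2 * 9.81 * 16.74)
v = sqrt(328.4388) = 18.1229 m/s

18.1229 m/s


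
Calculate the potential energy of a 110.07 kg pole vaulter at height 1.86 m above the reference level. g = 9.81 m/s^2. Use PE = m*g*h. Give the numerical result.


PE = m * g * h
PE = 110.07 * 9.81 * 1.86
PE = 1079.7867 * 1.86 = 2008.4033 J

2008.4033 J


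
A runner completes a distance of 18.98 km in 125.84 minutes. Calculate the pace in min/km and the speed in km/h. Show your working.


Pace = time / distance = 125.84 min / 18.98 km = 6.6301 min/km
Speed = distance / time_in_hours = 18.98 / 2.0973 hr
Speed = 9.0496 km/h

6.6301 min/km, 9.0496 km/h


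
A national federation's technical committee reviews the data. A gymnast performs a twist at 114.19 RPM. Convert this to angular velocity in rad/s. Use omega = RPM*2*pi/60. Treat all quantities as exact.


omega = RPM * 2 * pi / 60
omega = 114.19 * 2 * 3.14159 / 60
omega = 717.4769 / 60 = 11.9579 rad/s

11.9579 rad/s


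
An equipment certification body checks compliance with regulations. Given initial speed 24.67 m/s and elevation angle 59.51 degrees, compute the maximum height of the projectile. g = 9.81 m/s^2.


H = (v*sin(theta))^2 / (2*g)
vy = v*sin(theta) = 24.67 * sin(59.51 deg) = 21.2586 m/s
H = vy^2 / (2*g) = 451.9271 / (2*9.81)
H = 451.9271 / 19.62 = 23.034 m

23.034 m


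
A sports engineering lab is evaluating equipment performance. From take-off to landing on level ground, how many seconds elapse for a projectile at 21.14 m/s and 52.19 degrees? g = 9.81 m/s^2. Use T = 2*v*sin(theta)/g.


T = 2*v*sin(theta)/g
sin(theta) = sin(52.19 deg) = 0.79
T = 2*21.14*0.79 / 9.81
T = 33.4032 / 9.81 = 3.405 s

3.405 s


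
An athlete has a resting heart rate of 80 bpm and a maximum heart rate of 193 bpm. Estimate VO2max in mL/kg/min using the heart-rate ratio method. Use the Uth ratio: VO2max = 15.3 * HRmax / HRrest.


VO2max = 15.3 * HRmax / HRrest
VO2max = 15.3 * 193 / 80
VO2max = 2952.9 / 80 = 36.9113 mL/kg/min

36.9113 mL/kg/min


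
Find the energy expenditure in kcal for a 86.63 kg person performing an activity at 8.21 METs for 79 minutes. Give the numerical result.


kcal = MET * mass * time_hr
Convert time: 79 min = 1.3167 hr
kcal = 8.21 * 86.63 * 1.3167
kcal = 936.4559 kcal

936.4559 kcal


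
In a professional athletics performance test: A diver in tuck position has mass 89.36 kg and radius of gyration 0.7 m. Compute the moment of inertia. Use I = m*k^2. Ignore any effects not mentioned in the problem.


I = m * k^2
I = 89.36 * 0.7^2
I = 89.36 * 0.49 = 43.7864 kg*m^2

43.7864 kg*m^2


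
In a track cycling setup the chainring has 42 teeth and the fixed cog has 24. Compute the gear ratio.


GR = front_teeth / rear_teeth
GR = 42 / 24
GR = 1.75

1.75


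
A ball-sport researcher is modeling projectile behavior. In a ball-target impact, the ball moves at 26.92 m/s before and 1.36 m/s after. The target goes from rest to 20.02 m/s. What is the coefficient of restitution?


e = (v2_after - v1_after) / (v1_before - v2_before)
Numerator = 20.02 - 1.36 = 18.66
Denominator = 26.92 - 0 = 26.92
e = 18.66 / 26.92 = 0.6932

0.6932


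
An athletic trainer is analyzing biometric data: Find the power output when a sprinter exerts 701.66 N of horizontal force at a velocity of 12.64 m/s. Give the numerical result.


P = F * v
P = 701.66 * 12.64
P = 8868.9824 W

8868.9824 W


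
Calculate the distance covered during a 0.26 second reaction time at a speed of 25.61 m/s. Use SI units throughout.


d = v * t
d = 25.61 * 0.26
d = 6.6586 m

6.6586 m


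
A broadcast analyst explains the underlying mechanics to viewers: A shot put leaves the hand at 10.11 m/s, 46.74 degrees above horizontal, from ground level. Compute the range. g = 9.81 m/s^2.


R = v^2 * sin(2*theta) / g
Convert angle to radians: theta = 46.74 deg = 0.8158 rad
sin(2*theta) = sin(1.6315) = 0.9982
R = 10.11^2 * 0.9982 / 9.81
R = 102.2121 * 0.9982 / 9.81 = 10.4 m

10.4 m


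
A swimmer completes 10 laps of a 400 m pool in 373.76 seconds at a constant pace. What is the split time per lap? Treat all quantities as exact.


Split time = total_time / n_laps = 373.76 / 10
Split time = 37.376 s per lap

37.376 s


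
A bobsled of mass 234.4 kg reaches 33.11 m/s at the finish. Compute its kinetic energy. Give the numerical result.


KE = 0.5 * m * v^2
KE = 0.5 * 234.4 * 33.11^2
KE = 0.5 * 234.4 * 1096.2721 = 128483.0901 J

128483.0901 J


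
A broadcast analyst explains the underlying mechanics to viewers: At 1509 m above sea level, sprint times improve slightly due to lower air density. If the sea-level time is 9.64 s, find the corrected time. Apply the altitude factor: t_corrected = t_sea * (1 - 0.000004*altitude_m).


Correction factor = 1 - 0.000004 * 1509 = 0.993964
t_corrected = t_sea * factor = 9.64 * 0.993964
t_corrected = 9.5818 s

9.5818 s


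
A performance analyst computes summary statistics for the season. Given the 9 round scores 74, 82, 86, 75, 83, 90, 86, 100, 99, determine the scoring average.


Average = sum / n
Sum = 775
Average = 775 / 9 = 86.1111

86.1111


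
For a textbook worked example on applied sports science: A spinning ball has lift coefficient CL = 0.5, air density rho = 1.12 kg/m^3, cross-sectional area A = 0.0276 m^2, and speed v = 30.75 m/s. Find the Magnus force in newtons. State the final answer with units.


FM = 0.5 * CL * rho * A * v^2
FM = 0.5 * 0.5 * 1.12 * 0.0276 * 30.75^2
v^2 = 945.5625
FM = 0.5 * 0.5 * 1.12 * 0.0276 * 945.5625 = 7.3073 N

7.3073 N


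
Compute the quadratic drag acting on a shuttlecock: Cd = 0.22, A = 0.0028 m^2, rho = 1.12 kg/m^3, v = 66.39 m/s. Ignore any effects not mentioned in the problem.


Fd = 0.5 * Cd * rho * A * v^2
Fd = 0.5 * 0.22 * 1.12 * 0.0028 * 66.39^2
v^2 = 4407.6321
Fd = 0.5 * 0.22 * 1.12 * 0.0028 * 4407.6321 = 1.5205 N

1.5205 N


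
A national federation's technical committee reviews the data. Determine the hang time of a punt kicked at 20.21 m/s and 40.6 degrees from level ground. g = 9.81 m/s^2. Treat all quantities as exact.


T = 2*v*sin(theta)/g
sin(theta) = sin(40.6 deg) = 0.6508
T = 2*20.21*0.6508 / 9.81
T = 26.3043 / 9.81 = 2.6814 s

2.6814 s


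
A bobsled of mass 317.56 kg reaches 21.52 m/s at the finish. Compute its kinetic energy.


KE = 0.5 * m * v^2
KE = 0.5 * 317.56 * 21.52^2
KE = 0.5 * 317.56 * 463.1104 = 73532.6693 J

73532.6693 J


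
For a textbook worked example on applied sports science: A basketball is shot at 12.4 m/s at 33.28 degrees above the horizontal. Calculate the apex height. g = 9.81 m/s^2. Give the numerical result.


H = (v*sin(theta))^2 / (2*g)
vy = v*sin(theta) = 12.4 * sin(33.28 deg) = 6.8043 m/s
H = vy^2 / (2*g) = 46.298 / (2*9.81)
H = 46.298 / 19.62 = 2.3597 m

2.3597 m


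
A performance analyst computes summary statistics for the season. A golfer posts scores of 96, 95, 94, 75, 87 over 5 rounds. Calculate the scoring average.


Average = sum / n
Sum = 447
Average = 447 / 5 = 89.4

89.4


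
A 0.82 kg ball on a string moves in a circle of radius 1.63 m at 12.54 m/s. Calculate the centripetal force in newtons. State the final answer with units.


Fc = m * v^2 / r
v^2 = 12.54^2 = 157.2516
Fc = 0.82 * 157.2516 / 1.63
Fc = 128.9463 / 1.63 = 79.1082 N

79.1082 N


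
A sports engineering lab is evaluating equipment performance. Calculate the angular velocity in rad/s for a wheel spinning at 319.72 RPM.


omega = RPM * 2 * pi / 60
omega = 319.72 * 2 * 3.14159 / 60
omega = 2008.86 / 60 = 33.481 rad/s

33.481 rad/s


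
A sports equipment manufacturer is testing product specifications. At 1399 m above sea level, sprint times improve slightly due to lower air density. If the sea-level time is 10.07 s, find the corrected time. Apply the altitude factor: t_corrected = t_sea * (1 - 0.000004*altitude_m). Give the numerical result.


Correction factor = 1 - 0.000004 * 1399 = 0.994404
t_corrected = t_sea * factor = 10.07 * 0.994404
t_corrected = 10.0136 s

10.0136 s


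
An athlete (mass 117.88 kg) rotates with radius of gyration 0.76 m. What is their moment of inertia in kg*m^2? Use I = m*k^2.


I = m * k^2
I = 117.88 * 0.76^2
I = 117.88 * 0.5776 = 68.0875 kg*m^2

68.0875 kg*m^2


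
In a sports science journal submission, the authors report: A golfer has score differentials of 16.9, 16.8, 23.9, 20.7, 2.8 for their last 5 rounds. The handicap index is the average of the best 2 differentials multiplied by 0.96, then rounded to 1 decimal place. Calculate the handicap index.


All differentials: 16.9, 16.8, 23.9, 20.7, 2.8
Sorted: 2.8, 16.8, 16.9, 20.7, 23.9
Best 2: 2.8, 16.8
Average of best = 19.6 / 2 = 9.8
Raw index = 9.8 * 0.96 = 9.408
Handicap index = round(9.408, 1) = 9.4

9.4


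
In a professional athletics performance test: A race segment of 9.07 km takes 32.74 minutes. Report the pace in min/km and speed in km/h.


Pace = time / distance = 32.74 min / 9.07 km = 3.6097 min/km
Speed = distance / time_in_hours = 9.07 / 0.5457 hr
Speed = 16.6219 km/h

3.6097 min/km, 16.6219 km/h


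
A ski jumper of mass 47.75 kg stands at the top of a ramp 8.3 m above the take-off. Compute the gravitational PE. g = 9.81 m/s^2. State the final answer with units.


PE = m * g * h
PE = 47.75 * 9.81 * 8.3
PE = 468.4275 * 8.3 = 3887.9483 J

3887.9483 J


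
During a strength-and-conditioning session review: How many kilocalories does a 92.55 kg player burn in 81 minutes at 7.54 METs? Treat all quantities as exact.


kcal = MET * mass * time_hr
Convert time: 81 min = 1.35 hr
kcal = 7.54 * 92.55 * 1.35
kcal = 942.0665 kcal

942.0665 kcal


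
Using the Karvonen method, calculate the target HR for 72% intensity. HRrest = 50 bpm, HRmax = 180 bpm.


Target = HRrest + pct*(HRmax - HRrest)
Heart rate reserve = HRmax - HRrest = 180 - 50 = 130 bpm
Fraction = 72% = 0.72
Target = 50 + 0.72 * 130
Target = 50 + 93.6 = 143.6 bpm

143.6 bpm


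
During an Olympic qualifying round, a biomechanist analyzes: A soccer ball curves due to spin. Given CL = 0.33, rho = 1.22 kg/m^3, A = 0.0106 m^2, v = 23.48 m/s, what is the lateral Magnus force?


FM = 0.5 * CL * rho * A * v^2
FM = 0.5 * 0.33 * 1.22 * 0.0106 * 23.48^2
v^2 = 551.3104
FM = 0.5 * 0.33 * 1.22 * 0.0106 * 551.3104 = 1.1764 N

1.1764 N


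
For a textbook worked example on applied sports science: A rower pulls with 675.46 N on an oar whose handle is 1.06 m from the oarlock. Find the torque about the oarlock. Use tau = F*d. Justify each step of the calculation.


tau = F * d
tau = 675.46 * 1.06
tau = 715.9876 N*m

715.9876 N*m


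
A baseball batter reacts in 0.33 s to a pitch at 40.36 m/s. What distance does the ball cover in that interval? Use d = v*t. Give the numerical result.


d = v * t
d = 40.36 * 0.33
d = 13.3188 m

13.3188 m


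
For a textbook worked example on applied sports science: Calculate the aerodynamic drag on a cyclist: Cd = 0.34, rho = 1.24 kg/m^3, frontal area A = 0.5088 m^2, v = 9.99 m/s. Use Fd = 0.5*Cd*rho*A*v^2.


Fd = 0.5 * Cd * rho * A * v^2
Fd = 0.5 * 0.34 * 1.24 * 0.5088 * 9.99^2
v^2 = 99.8001
Fd = 0.5 * 0.34 * 1.24 * 0.5088 * 99.8001 = 10.7041 N

10.7041 N


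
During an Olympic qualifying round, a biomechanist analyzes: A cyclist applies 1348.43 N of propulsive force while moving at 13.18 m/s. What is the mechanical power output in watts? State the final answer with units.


P = F * v
P = 1348.43 * 13.18
P = 17772.3074 W

17772.3074 W


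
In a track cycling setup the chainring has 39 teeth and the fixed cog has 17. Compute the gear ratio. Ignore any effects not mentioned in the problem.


GR = front_teeth / rear_teeth
GR = 39 / 17
GR = 2.2941

2.2941


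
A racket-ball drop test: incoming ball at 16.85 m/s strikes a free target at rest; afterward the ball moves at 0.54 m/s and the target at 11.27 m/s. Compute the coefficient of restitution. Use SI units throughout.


e = (v2_after - v1_after) / (v1_before - v2_before)
Numerator = 11.27 - 0.54 = 10.73
Denominator = 16.85 - 0 = 16.85
e = 10.73 / 16.85 = 0.6368

0.6368


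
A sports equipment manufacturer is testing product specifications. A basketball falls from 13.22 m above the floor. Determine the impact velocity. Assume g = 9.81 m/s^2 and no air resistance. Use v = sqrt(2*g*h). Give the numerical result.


v = sqrt(2 * g * h)
v = sqrt(2 * 9.81 * 13.22)
v = sqrt(259.3764) = 16.1052 m/s

16.1052 m/s


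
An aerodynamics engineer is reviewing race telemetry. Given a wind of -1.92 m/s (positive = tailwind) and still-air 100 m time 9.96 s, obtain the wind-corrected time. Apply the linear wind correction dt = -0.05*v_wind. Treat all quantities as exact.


dt = -0.05 * v_wind = -0.05 * -1.92 = 0.096 s
t_corrected = t_still + dt = 9.96 + (0.096)
t_corrected = 10.056 s

10.056 s


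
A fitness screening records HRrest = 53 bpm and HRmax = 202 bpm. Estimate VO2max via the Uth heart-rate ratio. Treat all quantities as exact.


VO2max = 15.3 * HRmax / HRrest
VO2max = 15.3 * 202 / 53
VO2max = 3090.6 / 53 = 58.3132 mL/kg/min

58.3132 mL/kg/min


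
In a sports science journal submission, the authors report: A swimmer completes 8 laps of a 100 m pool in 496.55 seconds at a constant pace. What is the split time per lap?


Split time = total_time / n_laps = 496.55 / 8
Split time = 62.0688 s per lap

62.0688 s


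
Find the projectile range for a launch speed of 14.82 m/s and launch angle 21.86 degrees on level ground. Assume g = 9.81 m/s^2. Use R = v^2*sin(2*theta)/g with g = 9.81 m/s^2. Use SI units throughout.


R = v^2 * sin(2*theta) / g
Convert angle to radians: theta = 21.86 deg = 0.3815 rad
sin(2*theta) = sin(0.7631) = 0.6911
R = 14.82^2 * 0.6911 / 9.81
R = 219.6324 * 0.6911 / 9.81 = 15.4736 m

15.4736 m


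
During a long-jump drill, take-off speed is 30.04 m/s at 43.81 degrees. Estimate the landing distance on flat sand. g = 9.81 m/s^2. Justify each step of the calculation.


R = v^2 * sin(2*theta) / g
Convert angle to radians: theta = 43.81 deg = 0.7646 rad
sin(2*theta) = sin(1.5293) = 0.9991
R = 30.04^2 * 0.9991 / 9.81
R = 902.4016 * 0.9991 / 9.81 = 91.9086 m

91.9086 m


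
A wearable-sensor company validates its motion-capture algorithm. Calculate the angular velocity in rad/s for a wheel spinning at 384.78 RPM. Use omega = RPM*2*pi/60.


omega = RPM * 2 * pi / 60
omega = 384.78 * 2 * 3.14159 / 60
omega = 2417.644 / 60 = 40.2941 rad/s

40.2941 rad/s


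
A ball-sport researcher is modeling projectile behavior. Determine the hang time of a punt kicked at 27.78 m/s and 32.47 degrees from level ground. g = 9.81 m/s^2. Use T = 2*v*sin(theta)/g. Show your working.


T = 2*v*sin(theta)/g
sin(theta) = sin(32.47 deg) = 0.5369
T = 2*27.78*0.5369 / 9.81
T = 29.8278 / 9.81 = 3.0406 s

3.0406 s


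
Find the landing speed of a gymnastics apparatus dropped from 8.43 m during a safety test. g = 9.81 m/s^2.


v = sqrt(2 * g * h)
v = sqrt(2 * 9.81 * 8.43)
v = sqrt(165.3966) = 12.8607 m/s

12.8607 m/s


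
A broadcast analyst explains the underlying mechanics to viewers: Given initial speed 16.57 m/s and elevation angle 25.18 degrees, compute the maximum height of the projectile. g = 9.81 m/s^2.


H = (v*sin(theta))^2 / (2*g)
vy = v*sin(theta) = 16.57 * sin(25.18 deg) = 7.0499 m/s
H = vy^2 / (2*g) = 49.7015 / (2*9.81)
H = 49.7015 / 19.62 = 2.5332 m

2.5332 m


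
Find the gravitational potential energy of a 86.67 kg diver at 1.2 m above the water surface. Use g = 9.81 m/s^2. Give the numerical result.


PE = m * g * h
PE = 86.67 * 9.81 * 1.2
PE = 850.2327 * 1.2 = 1020.2792 J

1020.2792 J


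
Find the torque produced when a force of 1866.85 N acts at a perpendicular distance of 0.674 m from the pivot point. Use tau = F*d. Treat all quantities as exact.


tau = F * d
tau = 1866.85 * 0.674
tau = 1258.2569 N*m

1258.2569 N*m


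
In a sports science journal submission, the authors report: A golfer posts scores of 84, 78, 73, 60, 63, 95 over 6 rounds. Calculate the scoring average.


Average = sum / n
Sum = 453
Average = 453 / 6 = 75.5

75.5


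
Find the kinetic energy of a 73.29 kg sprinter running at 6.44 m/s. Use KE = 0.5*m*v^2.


KE = 0.5 * m * v^2
KE = 0.5 * 73.29 * 6.44^2
KE = 0.5 * 73.29 * 41.4736 = 1519.8001 J

1519.8001 J
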